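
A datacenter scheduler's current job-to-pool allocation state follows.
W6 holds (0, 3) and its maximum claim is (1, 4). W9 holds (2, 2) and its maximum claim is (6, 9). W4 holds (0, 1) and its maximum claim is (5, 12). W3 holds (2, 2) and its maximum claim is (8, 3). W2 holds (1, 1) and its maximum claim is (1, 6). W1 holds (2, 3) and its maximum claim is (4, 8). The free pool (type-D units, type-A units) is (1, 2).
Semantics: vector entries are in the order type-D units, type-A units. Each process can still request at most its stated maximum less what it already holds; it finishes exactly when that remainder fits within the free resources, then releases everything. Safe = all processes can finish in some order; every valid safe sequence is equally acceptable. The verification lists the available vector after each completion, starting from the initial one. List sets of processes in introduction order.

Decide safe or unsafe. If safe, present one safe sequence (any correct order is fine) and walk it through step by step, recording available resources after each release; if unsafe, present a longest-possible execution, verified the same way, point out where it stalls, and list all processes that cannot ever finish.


SAFE, for example via the order W6, W2, W1, W9, W3, W4.
Key observation: W6 is the earliest step where a requested resource binds exactly: need (1, 1), pool (1, 2) at its turn.
Walking it through:
  pool = (1, 2)
  W6: need (1, 1) fits (1, 2); releases (0, 3), pool now (1, 5)
  W2: need (0, 5) fits (1, 5); releases (1, 1), pool now (2, 6)
  W1: need (2, 5) fits (2, 6); releases (2, 3), pool now (4, 9)
  W9: need (4, 7) fits (4, 9); releases (2, 2), pool now (6, 11)
  W3: need (6, 1) fits (6, 11); releases (2, 2), pool now (8, 13)
  W4: need (5, 11) fits (8, 13); releases (0, 1), pool now (8, 14)


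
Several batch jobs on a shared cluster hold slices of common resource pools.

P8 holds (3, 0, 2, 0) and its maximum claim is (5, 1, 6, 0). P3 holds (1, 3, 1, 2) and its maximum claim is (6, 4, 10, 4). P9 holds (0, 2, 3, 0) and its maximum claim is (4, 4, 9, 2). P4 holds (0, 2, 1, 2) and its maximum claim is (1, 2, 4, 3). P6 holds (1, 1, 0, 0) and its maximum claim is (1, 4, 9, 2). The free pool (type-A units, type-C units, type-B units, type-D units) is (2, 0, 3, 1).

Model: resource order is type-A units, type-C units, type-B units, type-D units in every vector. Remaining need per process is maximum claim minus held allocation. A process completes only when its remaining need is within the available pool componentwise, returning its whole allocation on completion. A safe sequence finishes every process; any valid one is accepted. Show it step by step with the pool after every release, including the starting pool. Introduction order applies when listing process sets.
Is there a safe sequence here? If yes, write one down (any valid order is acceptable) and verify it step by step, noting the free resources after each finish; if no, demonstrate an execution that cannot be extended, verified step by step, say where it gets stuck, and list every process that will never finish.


The state is SAFE; one workable sequence: P4, P8, P9, P6, P3.
Key observation: P4 marks the first exact bind of the order: its need (1, 0, 3, 1) fits the free (2, 0, 3, 1) with zero slack on a requested resource.
Verifying each step:
  pool = (2, 0, 3, 1)
  P4: need (1, 0, 3, 1) fits (2, 0, 3, 1); releases (0, 2, 1, 2), pool now (2, 2, 4, 3)
  P8: need (2, 1, 4, 0) fits (2, 2, 4, 3); releases (3, 0, 2, 0), pool now (5, 2, 6, 3)
  P9: need (4, 2, 6, 2) fits (5, 2, 6, 3); releases (0, 2, 3, 0), pool now (5, 4, 9, 3)
  P6: need (0, 3, 9, 2) fits (5, 4, 9, 3); releases (1, 1, 0, 0), pool now (6, 5, 9, 3)
  P3: need (5, 1, 9, 2) fits (6, 5, 9, 3); releases (1, 3, 1, 2), pool now (7, 8, 10, 5)


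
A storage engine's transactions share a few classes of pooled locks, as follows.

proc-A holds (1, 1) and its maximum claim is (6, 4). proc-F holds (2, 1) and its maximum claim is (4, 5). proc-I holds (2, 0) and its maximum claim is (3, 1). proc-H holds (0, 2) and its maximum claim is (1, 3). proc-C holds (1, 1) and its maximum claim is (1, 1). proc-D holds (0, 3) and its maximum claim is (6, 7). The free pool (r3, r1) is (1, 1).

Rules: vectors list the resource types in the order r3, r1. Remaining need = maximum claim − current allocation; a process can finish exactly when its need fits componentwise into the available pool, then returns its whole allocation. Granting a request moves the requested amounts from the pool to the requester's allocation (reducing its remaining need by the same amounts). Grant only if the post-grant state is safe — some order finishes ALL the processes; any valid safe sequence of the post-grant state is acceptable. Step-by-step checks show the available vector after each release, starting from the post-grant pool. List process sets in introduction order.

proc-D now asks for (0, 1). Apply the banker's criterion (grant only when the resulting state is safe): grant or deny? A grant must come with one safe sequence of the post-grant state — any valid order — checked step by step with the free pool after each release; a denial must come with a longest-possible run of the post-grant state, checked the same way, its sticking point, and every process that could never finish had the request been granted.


DENY: after the grant no complete ordering would exist.
Key observation: after proc-C, proc-I, proc-H the pool peaks at (4, 3), and each blocked process is short somewhere: proc-A on r3; proc-F on r1; proc-D on r3.
Pretend the grant happened; the run proc-C, proc-I, proc-H goes as far as possible. Check, step by step:
  pool = (1, 0)
  run proc-C (needs (0, 0), free (1, 0)); after release of (1, 1) the pool is (2, 1)
  run proc-I (needs (1, 1), free (2, 1)); after release of (2, 0) the pool is (4, 1)
  run proc-H (needs (1, 1), free (4, 1)); after release of (0, 2) the pool is (4, 3)
  proc-A cannot run: need (5, 3) vs free (4, 3) (insufficient r3)
  proc-F cannot run: need (2, 4) vs free (4, 3) (insufficient r1)
  proc-D cannot run: need (6, 3) vs free (4, 3) (insufficient r3)
Had the request been granted, proc-A, proc-F and proc-D could never finish.


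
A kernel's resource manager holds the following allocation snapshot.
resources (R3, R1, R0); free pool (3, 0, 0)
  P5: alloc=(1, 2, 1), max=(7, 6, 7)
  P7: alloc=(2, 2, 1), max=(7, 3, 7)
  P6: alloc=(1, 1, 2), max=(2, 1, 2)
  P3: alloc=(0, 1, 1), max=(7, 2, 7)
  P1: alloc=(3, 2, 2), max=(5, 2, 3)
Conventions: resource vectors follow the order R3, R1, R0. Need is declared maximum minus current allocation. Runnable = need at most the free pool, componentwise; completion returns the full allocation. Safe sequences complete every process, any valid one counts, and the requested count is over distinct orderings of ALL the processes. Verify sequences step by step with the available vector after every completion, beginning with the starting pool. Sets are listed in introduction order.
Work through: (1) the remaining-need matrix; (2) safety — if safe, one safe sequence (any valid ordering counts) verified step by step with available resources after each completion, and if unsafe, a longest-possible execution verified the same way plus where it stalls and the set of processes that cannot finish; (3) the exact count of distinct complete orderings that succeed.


(1) Outstanding need per process (order R3, R1, R0):
  P5: (6, 4, 6)
  P7: (5, 1, 6)
  P6: (1, 0, 0)
  P3: (7, 1, 6)
  P1: (2, 0, 1)
(2) UNSAFE.
Key observation: once P6, P1 finish, the pool peaks at (7, 3, 4) — and every remaining process still needs more R0 than that.
A maximal execution: P6, P1 — then nothing else fits. Step-by-step check:
  pool = (3, 0, 0)
  run P6 (needs (1, 0, 0), free (3, 0, 0)); after release of (1, 1, 2) the pool is (4, 1, 2)
  run P1 (needs (2, 0, 1), free (4, 1, 2)); after release of (3, 2, 2) the pool is (7, 3, 4)
  P5 still needs (6, 4, 6) but only (7, 3, 4) is free — short on R1 and R0
  P7 still needs (5, 1, 6) but only (7, 3, 4) is free — short on R0
  P3 still needs (7, 1, 6) but only (7, 3, 4) is free — short on R0
Never able to finish: P5, P7 and P3.
(3) The exact count: 0 of the possible complete orderings are safe sequences.


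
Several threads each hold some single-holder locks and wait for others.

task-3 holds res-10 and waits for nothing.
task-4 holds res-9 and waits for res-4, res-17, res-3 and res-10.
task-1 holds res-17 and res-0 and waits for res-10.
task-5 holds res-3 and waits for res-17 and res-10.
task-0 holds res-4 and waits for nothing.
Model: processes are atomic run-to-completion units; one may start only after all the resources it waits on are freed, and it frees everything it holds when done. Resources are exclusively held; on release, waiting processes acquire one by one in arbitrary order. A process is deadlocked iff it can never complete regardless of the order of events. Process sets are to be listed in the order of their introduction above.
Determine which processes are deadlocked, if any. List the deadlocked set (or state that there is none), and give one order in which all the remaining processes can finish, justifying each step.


No process is deadlocked.
Key observation: no waiting chain loops back on itself — every chain ends at a process that waits on nothing, so everyone eventually runs.
One completion order for the rest: task-3, task-0, task-1, task-5, task-4.
Check, step by step:
  task-3: no waits; runs immediately, freeing res-10
  task-0: no waits; runs immediately, freeing res-4
  task-1 waits on res-10 — all released -> runs and releases res-17 and res-0
  task-5 waits on res-17 and res-10 — all released -> runs and releases res-3
  task-4 waits on res-4, res-17, res-3 and res-10 — all released -> runs and releases res-9


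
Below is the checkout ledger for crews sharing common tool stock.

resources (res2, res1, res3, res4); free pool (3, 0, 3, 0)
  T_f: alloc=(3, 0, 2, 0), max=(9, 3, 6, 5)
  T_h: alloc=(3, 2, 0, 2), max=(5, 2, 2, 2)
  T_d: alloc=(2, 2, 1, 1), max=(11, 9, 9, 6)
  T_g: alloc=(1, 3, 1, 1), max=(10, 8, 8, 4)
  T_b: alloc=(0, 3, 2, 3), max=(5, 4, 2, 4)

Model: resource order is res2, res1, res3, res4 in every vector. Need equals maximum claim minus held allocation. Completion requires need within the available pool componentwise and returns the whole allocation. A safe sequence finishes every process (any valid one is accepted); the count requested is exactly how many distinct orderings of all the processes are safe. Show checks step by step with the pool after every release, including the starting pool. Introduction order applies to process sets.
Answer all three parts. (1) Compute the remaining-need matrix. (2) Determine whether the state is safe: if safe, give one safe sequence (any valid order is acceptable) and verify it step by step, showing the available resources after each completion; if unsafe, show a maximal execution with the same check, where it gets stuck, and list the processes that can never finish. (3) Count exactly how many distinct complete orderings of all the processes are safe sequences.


(1) Outstanding need per process (order res2, res1, res3, res4):
  T_f: (6, 3, 4, 5)
  T_h: (2, 0, 2, 0)
  T_d: (9, 7, 8, 5)
  T_g: (9, 5, 7, 3)
  T_b: (5, 1, 0, 1)
(2) SAFE — a valid safe sequence is T_h, T_b, T_f, T_g, T_d.
Key observation: the order's first zero-slack moment is T_f ((6, 3, 4, 5) needed, (6, 5, 5, 5) free — a requested resource with nothing to spare).
Verifying each step:
  pool = (3, 0, 3, 0)
  T_h: need (2, 0, 2, 0) fits (3, 0, 3, 0); releases (3, 2, 0, 2), pool now (6, 2, 3, 2)
  T_b: need (5, 1, 0, 1) fits (6, 2, 3, 2); releases (0, 3, 2, 3), pool now (6, 5, 5, 5)
  T_f: need (6, 3, 4, 5) fits (6, 5, 5, 5); releases (3, 0, 2, 0), pool now (9, 5, 7, 5)
  T_g: need (9, 5, 7, 3) fits (9, 5, 7, 5); releases (1, 3, 1, 1), pool now (10, 8, 8, 6)
  T_d: need (9, 7, 8, 5) fits (10, 8, 8, 6); releases (2, 2, 1, 1), pool now (12, 10, 9, 7)
(3) The exact count: 1 of the possible complete orderings is a safe sequence.


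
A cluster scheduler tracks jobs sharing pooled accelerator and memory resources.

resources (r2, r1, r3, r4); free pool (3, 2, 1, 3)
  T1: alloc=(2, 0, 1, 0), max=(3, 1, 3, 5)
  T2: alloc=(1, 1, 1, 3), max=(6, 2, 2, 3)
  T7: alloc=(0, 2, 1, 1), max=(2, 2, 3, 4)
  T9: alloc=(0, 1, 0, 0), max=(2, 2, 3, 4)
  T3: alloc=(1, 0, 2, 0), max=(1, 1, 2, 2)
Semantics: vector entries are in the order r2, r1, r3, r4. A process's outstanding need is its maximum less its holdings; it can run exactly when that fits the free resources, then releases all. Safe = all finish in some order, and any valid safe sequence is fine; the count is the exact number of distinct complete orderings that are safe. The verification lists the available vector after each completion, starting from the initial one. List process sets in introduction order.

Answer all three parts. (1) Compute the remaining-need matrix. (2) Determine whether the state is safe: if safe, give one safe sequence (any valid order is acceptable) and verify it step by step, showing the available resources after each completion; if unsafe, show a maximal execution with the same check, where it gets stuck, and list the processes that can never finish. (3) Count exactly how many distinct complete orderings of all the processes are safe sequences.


(1) Remaining need (order r2, r1, r3, r4):
  T1: (1, 1, 2, 5)
  T2: (5, 1, 1, 0)
  T7: (2, 0, 2, 3)
  T9: (2, 1, 3, 4)
  T3: (0, 1, 0, 2)
(2) UNSAFE.
Key observation: after T3, T7, T9 the pool peaks at (4, 5, 4, 4), and each blocked process is short somewhere: T1 on r4; T2 on r2.
The run T3, T7, T9 cannot be extended any further. Check, step by step:
  pool = (3, 2, 1, 3)
  T3: need (0, 1, 0, 2) fits (3, 2, 1, 3); releases (1, 0, 2, 0), pool now (4, 2, 3, 3)
  T7: need (2, 0, 2, 3) fits (4, 2, 3, 3); releases (0, 2, 1, 1), pool now (4, 4, 4, 4)
  T9: need (2, 1, 3, 4) fits (4, 4, 4, 4); releases (0, 1, 0, 0), pool now (4, 5, 4, 4)
  T1 still needs (1, 1, 2, 5) but only (4, 5, 4, 4) is free — short on r4
  T2 still needs (5, 1, 1, 0) but only (4, 5, 4, 4) is free — short on r2
Permanently blocked: T1 and T2.
(3) Precisely 0 of the possible complete orderings are safe sequences.


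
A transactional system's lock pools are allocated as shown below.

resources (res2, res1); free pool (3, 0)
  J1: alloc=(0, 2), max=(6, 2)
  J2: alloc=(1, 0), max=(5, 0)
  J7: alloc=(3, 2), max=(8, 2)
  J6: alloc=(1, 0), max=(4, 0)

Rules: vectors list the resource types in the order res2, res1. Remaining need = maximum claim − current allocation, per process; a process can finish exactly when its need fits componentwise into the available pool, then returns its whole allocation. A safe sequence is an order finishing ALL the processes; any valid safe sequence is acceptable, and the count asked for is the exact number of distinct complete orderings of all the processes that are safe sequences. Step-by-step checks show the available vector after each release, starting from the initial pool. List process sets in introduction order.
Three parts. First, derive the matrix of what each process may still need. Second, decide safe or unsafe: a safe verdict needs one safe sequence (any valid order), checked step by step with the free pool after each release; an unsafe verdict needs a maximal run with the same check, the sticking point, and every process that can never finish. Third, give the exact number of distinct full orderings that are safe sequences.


(1) Remaining need (order res2, res1):
  J1: (6, 0)
  J2: (4, 0)
  J7: (5, 0)
  J6: (3, 0)
(2) The state is SAFE; one workable sequence: J6, J2, J7, J1.
Key observation: the first exact fit in this order is J6 — it needs (3, 0) with (3, 0) free, meeting a requested resource to the last unit.
Step-by-step check:
  pool = (3, 0)
  J6 needs (3, 0) <= (3, 0) -> finishes; pool += (1, 0) = (4, 0)
  J2 needs (4, 0) <= (4, 0) -> finishes; pool += (1, 0) = (5, 0)
  J7 needs (5, 0) <= (5, 0) -> finishes; pool += (3, 2) = (8, 2)
  J1 needs (6, 0) <= (8, 2) -> finishes; pool += (0, 2) = (8, 4)
(3) Precisely 1 of the possible complete orderings is a safe sequence.


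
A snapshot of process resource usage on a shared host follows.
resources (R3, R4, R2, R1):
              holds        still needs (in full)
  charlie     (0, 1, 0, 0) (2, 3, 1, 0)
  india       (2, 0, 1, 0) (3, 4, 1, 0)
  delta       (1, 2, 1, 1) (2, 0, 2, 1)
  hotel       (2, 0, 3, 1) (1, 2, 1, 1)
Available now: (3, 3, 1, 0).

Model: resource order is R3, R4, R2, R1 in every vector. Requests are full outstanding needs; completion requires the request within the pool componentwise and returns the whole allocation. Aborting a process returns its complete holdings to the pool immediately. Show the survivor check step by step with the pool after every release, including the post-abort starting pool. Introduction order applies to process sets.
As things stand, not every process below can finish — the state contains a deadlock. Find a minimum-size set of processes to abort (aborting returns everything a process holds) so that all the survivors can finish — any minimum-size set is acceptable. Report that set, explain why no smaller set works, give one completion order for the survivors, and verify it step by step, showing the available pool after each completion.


Minimum abort set: delta.
Key observation: hotel had no path to completion before; after the abort of delta ((1, 2, 1, 1) returned), step 1 is where it fits.
No smaller set exists: with zero aborts the deadlock remains.
One survivor order: hotel, india, charlie. Verifying each step (post-abort pool first):
  pool = (4, 5, 2, 1)
  hotel: need (1, 2, 1, 1) fits (4, 5, 2, 1); releases (2, 0, 3, 1), pool now (6, 5, 5, 2)
  india: need (3, 4, 1, 0) fits (6, 5, 5, 2); releases (2, 0, 1, 0), pool now (8, 5, 6, 2)
  charlie: need (2, 3, 1, 0) fits (8, 5, 6, 2); releases (0, 1, 0, 0), pool now (8, 6, 6, 2)


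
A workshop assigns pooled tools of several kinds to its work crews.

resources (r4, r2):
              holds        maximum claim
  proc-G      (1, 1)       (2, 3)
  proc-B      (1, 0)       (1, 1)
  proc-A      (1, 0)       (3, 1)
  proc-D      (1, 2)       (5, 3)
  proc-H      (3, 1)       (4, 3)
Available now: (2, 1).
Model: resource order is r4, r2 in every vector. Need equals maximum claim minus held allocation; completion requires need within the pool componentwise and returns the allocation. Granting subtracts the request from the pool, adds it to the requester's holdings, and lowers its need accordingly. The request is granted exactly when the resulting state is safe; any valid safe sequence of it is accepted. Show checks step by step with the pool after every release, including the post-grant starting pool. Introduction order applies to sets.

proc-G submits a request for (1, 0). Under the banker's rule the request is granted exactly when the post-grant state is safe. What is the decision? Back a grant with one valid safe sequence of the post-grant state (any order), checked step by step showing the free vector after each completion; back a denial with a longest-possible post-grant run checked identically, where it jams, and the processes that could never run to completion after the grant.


DENY. Granting would leave the state unsafe.
Key observation: after proc-B, proc-A the pool peaks at (3, 1), and each blocked process is short somewhere: proc-G on r2; proc-D on r4; proc-H on r2.
After a pretend grant, a maximal execution: proc-B, proc-A — then nothing else fits. Walking it through:
  pool = (1, 1)
  proc-B: need (0, 1) fits (1, 1); releases (1, 0), pool now (2, 1)
  proc-A: need (2, 1) fits (2, 1); releases (1, 0), pool now (3, 1)
  blocked: proc-G wants (0, 2), pool (3, 1) — not enough r2
  blocked: proc-D wants (4, 1), pool (3, 1) — not enough r4
  blocked: proc-H wants (1, 2), pool (3, 1) — not enough r2
Processes that could never finish after the grant: proc-G, proc-D and proc-H.


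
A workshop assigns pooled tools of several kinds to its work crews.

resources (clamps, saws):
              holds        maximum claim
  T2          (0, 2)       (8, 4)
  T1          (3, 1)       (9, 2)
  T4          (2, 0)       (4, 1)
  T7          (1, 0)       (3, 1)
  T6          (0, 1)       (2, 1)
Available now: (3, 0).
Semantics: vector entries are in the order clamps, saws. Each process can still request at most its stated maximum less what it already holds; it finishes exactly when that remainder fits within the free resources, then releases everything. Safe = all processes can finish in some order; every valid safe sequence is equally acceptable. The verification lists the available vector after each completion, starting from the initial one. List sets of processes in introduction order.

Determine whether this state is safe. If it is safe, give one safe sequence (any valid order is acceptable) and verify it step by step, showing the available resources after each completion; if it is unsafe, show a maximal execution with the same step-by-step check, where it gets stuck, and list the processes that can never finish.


SAFE. One safe sequence: T6, T7, T4, T1, T2.
Key observation: the order's first zero-slack moment is T7 ((2, 1) needed, (3, 1) free — a requested resource with nothing to spare).
Step-by-step check:
  pool = (3, 0)
  run T6 (needs (2, 0), free (3, 0)); after release of (0, 1) the pool is (3, 1)
  run T7 (needs (2, 1), free (3, 1)); after release of (1, 0) the pool is (4, 1)
  run T4 (needs (2, 1), free (4, 1)); after release of (2, 0) the pool is (6, 1)
  run T1 (needs (6, 1), free (6, 1)); after release of (3, 1) the pool is (9, 2)
  run T2 (needs (8, 2), free (9, 2)); after release of (0, 2) the pool is (9, 4)


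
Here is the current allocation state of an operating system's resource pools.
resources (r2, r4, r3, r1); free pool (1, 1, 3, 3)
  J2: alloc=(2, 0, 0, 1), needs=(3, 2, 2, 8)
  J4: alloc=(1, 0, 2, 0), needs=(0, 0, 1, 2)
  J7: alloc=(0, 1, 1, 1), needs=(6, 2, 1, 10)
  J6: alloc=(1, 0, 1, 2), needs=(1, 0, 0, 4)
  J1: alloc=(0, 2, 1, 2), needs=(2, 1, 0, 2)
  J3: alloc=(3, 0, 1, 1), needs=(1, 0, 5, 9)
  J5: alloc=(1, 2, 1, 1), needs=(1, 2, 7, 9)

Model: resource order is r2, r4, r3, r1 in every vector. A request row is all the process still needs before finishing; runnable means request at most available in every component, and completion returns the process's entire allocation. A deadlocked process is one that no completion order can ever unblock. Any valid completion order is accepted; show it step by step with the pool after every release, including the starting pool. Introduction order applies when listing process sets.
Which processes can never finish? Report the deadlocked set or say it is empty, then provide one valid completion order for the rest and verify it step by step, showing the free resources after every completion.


The deadlocked set is J2, J7, J3 and J5.
Key observation: the pool after J4, J1, J6 is (3, 3, 7, 7); every surviving request exceeds it in r1, so progress ends there.
A valid finishing order for the others: J4, J1, J6. Check, step by step:
  pool = (1, 1, 3, 3)
  J4 needs (0, 0, 1, 2) <= (1, 1, 3, 3) -> finishes; pool += (1, 0, 2, 0) = (2, 1, 5, 3)
  J1 needs (2, 1, 0, 2) <= (2, 1, 5, 3) -> finishes; pool += (0, 2, 1, 2) = (2, 3, 6, 5)
  J6 needs (1, 0, 0, 4) <= (2, 3, 6, 5) -> finishes; pool += (1, 0, 1, 2) = (3, 3, 7, 7)
The blocked processes can never fit:
  J2 cannot run: need (3, 2, 2, 8) vs free (3, 3, 7, 7) (insufficient r1)
  J7 cannot run: need (6, 2, 1, 10) vs free (3, 3, 7, 7) (insufficient r2 and r1)
  J3 cannot run: need (1, 0, 5, 9) vs free (3, 3, 7, 7) (insufficient r1)
  J5 cannot run: need (1, 2, 7, 9) vs free (3, 3, 7, 7) (insufficient r1)


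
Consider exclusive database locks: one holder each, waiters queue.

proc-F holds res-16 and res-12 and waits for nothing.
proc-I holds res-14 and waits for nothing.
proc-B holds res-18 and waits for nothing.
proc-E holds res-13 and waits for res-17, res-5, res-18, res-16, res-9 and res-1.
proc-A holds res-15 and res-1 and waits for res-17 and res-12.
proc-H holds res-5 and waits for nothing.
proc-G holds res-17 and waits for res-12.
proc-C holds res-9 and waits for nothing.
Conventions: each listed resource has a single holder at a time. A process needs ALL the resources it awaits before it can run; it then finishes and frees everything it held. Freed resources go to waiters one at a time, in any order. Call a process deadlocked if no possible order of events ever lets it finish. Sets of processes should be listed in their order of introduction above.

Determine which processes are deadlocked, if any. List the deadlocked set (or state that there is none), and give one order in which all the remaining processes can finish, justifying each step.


No process is deadlocked.
Key observation: every chain of waits terminates; starting from the processes that wait on nothing, all the rest unlock in turn.
The rest can finish in the order proc-C, proc-F, proc-G, proc-H, proc-B, proc-I, proc-A, proc-E.
Verifying each step:
  run proc-C (it waits on nothing); releases res-9
  run proc-F (it waits on nothing); releases res-16 and res-12
  proc-G: everything it awaited (res-12) is free; runs, freeing res-17
  run proc-H (it waits on nothing); releases res-5
  run proc-B (it waits on nothing); releases res-18
  run proc-I (it waits on nothing); releases res-14
  proc-A: everything it awaited (res-17 and res-12) is free; runs, freeing res-15 and res-1
  proc-E: everything it awaited (res-17, res-5, res-18, res-16, res-9 and res-1) is free; runs, freeing res-13


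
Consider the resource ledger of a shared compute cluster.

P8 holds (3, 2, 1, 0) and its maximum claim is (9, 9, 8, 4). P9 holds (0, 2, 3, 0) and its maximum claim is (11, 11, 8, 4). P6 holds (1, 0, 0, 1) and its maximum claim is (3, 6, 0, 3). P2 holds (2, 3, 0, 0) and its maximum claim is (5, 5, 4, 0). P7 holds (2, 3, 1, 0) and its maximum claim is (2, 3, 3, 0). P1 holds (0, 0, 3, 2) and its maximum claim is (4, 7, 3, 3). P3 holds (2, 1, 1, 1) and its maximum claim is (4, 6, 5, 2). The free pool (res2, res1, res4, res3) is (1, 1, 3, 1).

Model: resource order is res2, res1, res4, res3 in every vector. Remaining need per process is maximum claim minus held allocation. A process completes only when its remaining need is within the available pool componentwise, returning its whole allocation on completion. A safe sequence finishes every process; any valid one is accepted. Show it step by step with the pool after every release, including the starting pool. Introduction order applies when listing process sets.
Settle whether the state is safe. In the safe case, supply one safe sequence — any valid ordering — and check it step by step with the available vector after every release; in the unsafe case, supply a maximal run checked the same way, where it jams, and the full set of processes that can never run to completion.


SAFE, for example via the order P7, P2, P3, P6, P1, P8, P9.
Key observation: P2 is the earliest step where a requested resource binds exactly: need (3, 2, 4, 0), pool (3, 4, 4, 1) at its turn.
Step-by-step check:
  pool = (1, 1, 3, 1)
  P7 needs (0, 0, 2, 0) <= (1, 1, 3, 1) -> finishes; pool += (2, 3, 1, 0) = (3, 4, 4, 1)
  P2 needs (3, 2, 4, 0) <= (3, 4, 4, 1) -> finishes; pool += (2, 3, 0, 0) = (5, 7, 4, 1)
  P3 needs (2, 5, 4, 1) <= (5, 7, 4, 1) -> finishes; pool += (2, 1, 1, 1) = (7, 8, 5, 2)
  P6 needs (2, 6, 0, 2) <= (7, 8, 5, 2) -> finishes; pool += (1, 0, 0, 1) = (8, 8, 5, 3)
  P1 needs (4, 7, 0, 1) <= (8, 8, 5, 3) -> finishes; pool += (0, 0, 3, 2) = (8, 8, 8, 5)
  P8 needs (6, 7, 7, 4) <= (8, 8, 8, 5) -> finishes; pool += (3, 2, 1, 0) = (11, 10, 9, 5)
  P9 needs (11, 9, 5, 4) <= (11, 10, 9, 5) -> finishes; pool += (0, 2, 3, 0) = (11, 12, 12, 5)


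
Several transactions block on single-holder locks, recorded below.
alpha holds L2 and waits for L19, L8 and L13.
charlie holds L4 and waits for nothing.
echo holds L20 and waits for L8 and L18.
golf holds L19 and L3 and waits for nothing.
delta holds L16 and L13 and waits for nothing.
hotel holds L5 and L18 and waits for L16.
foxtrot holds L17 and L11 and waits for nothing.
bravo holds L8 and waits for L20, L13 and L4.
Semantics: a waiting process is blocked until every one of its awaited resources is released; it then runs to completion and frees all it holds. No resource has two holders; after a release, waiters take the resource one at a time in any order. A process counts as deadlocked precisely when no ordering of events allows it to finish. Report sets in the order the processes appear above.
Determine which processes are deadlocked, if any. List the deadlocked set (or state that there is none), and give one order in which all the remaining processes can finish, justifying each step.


Deadlocked: alpha, echo and bravo.
Key observation: the wait chain closes on itself along bravo -> echo -> bravo; alpha waits into the deadlock from upstream.
The rest can finish in the order charlie, golf, delta, hotel, foxtrot.
Check, step by step:
  run charlie (it waits on nothing); releases L4
  run golf (it waits on nothing); releases L19 and L3
  run delta (it waits on nothing); releases L16 and L13
  run hotel (all its waits — L16 — are resolved); releases L5 and L18
  run foxtrot (it waits on nothing); releases L17 and L11


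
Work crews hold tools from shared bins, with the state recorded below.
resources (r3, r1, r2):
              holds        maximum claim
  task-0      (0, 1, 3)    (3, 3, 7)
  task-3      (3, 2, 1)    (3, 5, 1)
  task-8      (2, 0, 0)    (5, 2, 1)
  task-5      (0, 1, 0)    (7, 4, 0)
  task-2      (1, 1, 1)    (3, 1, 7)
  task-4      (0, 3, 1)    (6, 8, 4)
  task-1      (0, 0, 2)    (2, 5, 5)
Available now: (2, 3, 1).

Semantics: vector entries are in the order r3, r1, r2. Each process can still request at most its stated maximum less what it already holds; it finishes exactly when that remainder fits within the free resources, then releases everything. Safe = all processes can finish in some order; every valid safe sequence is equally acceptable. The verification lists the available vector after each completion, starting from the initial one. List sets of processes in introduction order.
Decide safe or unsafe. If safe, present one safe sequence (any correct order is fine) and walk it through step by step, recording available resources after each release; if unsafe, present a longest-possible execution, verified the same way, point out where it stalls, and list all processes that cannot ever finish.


The state is UNSAFE.
Key observation: the wall is r2: completing task-3, task-8, task-5 brings the pool only to (7, 6, 2), and all the rest need more.
Going as far as possible: task-3, task-8, task-5; after that, nothing fits. Verifying each step:
  pool = (2, 3, 1)
  run task-3 (needs (0, 3, 0), free (2, 3, 1)); after release of (3, 2, 1) the pool is (5, 5, 2)
  run task-8 (needs (3, 2, 1), free (5, 5, 2)); after release of (2, 0, 0) the pool is (7, 5, 2)
  run task-5 (needs (7, 3, 0), free (7, 5, 2)); after release of (0, 1, 0) the pool is (7, 6, 2)
  task-0 cannot run: need (3, 2, 4) vs free (7, 6, 2) (insufficient r2)
  task-2 cannot run: need (2, 0, 6) vs free (7, 6, 2) (insufficient r2)
  task-4 cannot run: need (6, 5, 3) vs free (7, 6, 2) (insufficient r2)
  task-1 cannot run: need (2, 5, 3) vs free (7, 6, 2) (insufficient r2)
Processes that can never finish: task-0, task-2, task-4 and task-1.


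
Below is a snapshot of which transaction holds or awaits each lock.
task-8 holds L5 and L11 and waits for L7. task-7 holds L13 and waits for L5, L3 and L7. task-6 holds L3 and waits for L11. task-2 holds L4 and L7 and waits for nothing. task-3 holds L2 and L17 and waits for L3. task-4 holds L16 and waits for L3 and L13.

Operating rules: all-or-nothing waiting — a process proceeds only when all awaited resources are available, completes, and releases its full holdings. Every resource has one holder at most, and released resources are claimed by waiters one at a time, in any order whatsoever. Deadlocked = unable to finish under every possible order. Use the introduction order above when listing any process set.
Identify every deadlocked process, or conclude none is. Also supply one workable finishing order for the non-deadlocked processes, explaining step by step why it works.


No process is deadlocked.
Key observation: the waits form no ring: some process can always run, and its releases unblock the others one by one.
A valid finishing order for the others: task-2, task-8, task-6, task-7, task-4, task-3.
Walking it through:
  run task-2 (it waits on nothing); releases L4 and L7
  task-8: everything it awaited (L7) is free; runs, freeing L5 and L11
  task-6: everything it awaited (L11) is free; runs, freeing L3
  task-7: everything it awaited (L5, L3 and L7) is free; runs, freeing L13
  task-4: everything it awaited (L3 and L13) is free; runs, freeing L16
  task-3: everything it awaited (L3) is free; runs, freeing L2 and L17


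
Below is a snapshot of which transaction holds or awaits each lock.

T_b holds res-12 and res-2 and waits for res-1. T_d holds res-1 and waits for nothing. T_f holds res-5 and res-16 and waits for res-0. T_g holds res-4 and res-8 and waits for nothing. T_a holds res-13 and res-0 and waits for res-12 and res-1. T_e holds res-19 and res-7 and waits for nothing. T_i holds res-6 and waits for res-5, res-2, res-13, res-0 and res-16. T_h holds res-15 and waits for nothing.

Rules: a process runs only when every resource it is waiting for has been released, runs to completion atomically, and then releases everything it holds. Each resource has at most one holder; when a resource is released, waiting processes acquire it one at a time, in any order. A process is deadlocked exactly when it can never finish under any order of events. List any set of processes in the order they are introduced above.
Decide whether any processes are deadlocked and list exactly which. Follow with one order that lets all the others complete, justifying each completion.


The deadlocked set is empty.
Key observation: all waits point, directly or indirectly, at processes that can finish, so nothing is permanently blocked.
One completion order for the rest: T_g, T_d, T_e, T_b, T_a, T_f, T_h, T_i.
Verifying each step:
  T_g waits on nothing -> runs at once and releases res-4 and res-8
  T_d waits on nothing -> runs at once and releases res-1
  T_e waits on nothing -> runs at once and releases res-19 and res-7
  T_b waits on res-1 — all released -> runs and releases res-12 and res-2
  T_a waits on res-12 and res-1 — all released -> runs and releases res-13 and res-0
  T_f waits on res-0 — all released -> runs and releases res-5 and res-16
  T_h waits on nothing -> runs at once and releases res-15
  T_i waits on res-5, res-2, res-13, res-0 and res-16 — all released -> runs and releases res-6


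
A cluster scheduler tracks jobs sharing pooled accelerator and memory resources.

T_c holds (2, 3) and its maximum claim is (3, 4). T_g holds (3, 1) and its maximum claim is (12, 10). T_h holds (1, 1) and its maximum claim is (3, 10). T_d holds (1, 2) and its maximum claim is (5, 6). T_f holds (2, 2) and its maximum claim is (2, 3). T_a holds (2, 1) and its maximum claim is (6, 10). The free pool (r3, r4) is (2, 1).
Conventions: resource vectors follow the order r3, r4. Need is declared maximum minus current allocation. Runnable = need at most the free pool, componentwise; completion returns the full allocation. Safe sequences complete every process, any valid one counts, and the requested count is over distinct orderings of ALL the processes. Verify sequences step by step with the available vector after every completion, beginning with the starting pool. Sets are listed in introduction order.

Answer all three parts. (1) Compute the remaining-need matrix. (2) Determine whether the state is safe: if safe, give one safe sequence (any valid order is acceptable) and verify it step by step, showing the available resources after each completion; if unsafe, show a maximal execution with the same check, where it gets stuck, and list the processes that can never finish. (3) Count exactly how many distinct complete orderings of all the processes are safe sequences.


(1) Need matrix, components ordered r3, r4:
  T_c: (1, 1)
  T_g: (9, 9)
  T_h: (2, 9)
  T_d: (4, 4)
  T_f: (0, 1)
  T_a: (4, 9)
(2) UNSAFE — no complete ordering exists.
Key observation: after T_c, T_d, T_f complete, (7, 8) is the best the pool ever gets, yet each leftover process wants more r4.
Going as far as possible: T_c, T_d, T_f; after that, nothing fits. Walking it through:
  pool = (2, 1)
  T_c needs (1, 1) <= (2, 1) -> finishes; pool += (2, 3) = (4, 4)
  T_d needs (4, 4) <= (4, 4) -> finishes; pool += (1, 2) = (5, 6)
  T_f needs (0, 1) <= (5, 6) -> finishes; pool += (2, 2) = (7, 8)
  T_g cannot run: need (9, 9) vs free (7, 8) (insufficient r3 and r4)
  T_h cannot run: need (2, 9) vs free (7, 8) (insufficient r4)
  T_a cannot run: need (4, 9) vs free (7, 8) (insufficient r4)
Never able to finish: T_g, T_h and T_a.
(3) Exactly 0 of the possible complete orderings are safe sequences.


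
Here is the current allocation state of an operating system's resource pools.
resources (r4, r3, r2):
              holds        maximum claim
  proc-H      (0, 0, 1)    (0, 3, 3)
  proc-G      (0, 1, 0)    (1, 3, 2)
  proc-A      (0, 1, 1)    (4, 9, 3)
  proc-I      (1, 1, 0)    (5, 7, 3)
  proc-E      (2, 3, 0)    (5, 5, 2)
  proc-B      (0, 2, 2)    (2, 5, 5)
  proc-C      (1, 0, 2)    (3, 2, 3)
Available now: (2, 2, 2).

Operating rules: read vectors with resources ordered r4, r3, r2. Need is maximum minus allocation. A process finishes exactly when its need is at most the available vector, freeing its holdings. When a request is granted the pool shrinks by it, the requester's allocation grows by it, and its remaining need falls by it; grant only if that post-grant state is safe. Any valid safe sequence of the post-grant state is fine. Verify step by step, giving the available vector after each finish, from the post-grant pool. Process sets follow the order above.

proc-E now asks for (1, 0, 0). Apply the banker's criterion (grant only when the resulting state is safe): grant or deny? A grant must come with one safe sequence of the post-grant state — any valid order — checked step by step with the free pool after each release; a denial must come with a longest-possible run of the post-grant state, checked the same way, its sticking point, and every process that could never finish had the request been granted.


DENY — the pretend-granted state is unsafe.
Key observation: once proc-G, proc-H finish, the pool peaks at (1, 3, 3) — and every remaining process still needs more r4 than that.
Pretend the grant happened; the run proc-G, proc-H goes as far as possible. Verifying each step:
  pool = (1, 2, 2)
  run proc-G (needs (1, 2, 2), free (1, 2, 2)); after release of (0, 1, 0) the pool is (1, 3, 2)
  run proc-H (needs (0, 3, 2), free (1, 3, 2)); after release of (0, 0, 1) the pool is (1, 3, 3)
  proc-A still needs (4, 8, 2) but only (1, 3, 3) is free — short on r4 and r3
  proc-I still needs (4, 6, 3) but only (1, 3, 3) is free — short on r4 and r3
  proc-E still needs (2, 2, 2) but only (1, 3, 3) is free — short on r4
  proc-B still needs (2, 3, 3) but only (1, 3, 3) is free — short on r4
  proc-C still needs (2, 2, 1) but only (1, 3, 3) is free — short on r4
Post-grant, the permanently blocked set is proc-A, proc-I, proc-E, proc-B and proc-C.


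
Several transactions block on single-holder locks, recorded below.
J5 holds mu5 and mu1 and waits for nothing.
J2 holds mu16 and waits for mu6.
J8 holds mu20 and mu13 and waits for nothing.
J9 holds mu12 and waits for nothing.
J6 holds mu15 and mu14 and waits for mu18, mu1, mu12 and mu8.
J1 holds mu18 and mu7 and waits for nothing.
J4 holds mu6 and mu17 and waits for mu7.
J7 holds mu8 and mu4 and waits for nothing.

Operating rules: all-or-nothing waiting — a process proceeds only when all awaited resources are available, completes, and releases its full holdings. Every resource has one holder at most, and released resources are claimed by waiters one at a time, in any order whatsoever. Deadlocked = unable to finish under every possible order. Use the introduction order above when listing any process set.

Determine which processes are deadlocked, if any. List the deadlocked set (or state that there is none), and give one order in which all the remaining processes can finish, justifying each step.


Nothing here is deadlocked.
Key observation: the waits form no ring: some process can always run, and its releases unblock the others one by one.
A valid finishing order for the others: J8, J1, J4, J7, J5, J9, J6, J2.
Step-by-step check:
  J8 waits on nothing -> runs at once and releases mu20 and mu13
  J1 waits on nothing -> runs at once and releases mu18 and mu7
  run J4 (all its waits — mu7 — are resolved); releases mu6 and mu17
  J7 waits on nothing -> runs at once and releases mu8 and mu4
  J5 waits on nothing -> runs at once and releases mu5 and mu1
  J9 waits on nothing -> runs at once and releases mu12
  run J6 (all its waits — mu18, mu1, mu12 and mu8 — are resolved); releases mu15 and mu14
  run J2 (all its waits — mu6 — are resolved); releases mu16
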